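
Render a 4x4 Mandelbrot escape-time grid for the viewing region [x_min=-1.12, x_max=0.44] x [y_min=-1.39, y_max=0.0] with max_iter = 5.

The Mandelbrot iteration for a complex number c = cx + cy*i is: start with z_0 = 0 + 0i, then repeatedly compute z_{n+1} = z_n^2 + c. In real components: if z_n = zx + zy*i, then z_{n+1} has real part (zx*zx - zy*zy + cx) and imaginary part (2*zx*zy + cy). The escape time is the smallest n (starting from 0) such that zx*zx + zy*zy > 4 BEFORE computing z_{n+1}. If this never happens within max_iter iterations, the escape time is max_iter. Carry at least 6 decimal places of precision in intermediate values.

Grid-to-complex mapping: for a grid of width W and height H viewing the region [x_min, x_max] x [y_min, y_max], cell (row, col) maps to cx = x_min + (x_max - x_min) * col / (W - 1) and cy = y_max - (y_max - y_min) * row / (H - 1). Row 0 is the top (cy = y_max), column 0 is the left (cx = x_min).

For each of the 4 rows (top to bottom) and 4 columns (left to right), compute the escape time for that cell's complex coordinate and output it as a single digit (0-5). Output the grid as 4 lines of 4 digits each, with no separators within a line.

(row=0, col=0): c = -1.1200 + 0.0000i → escape time 5
(row=0, col=1): c = -0.6000 + 0.0000i → escape time 5
(row=0, col=2): c = -0.0800 + 0.0000i → escape time 5
(row=0, col=3): c = 0.4400 + 0.0000i → escape time 5
(row=1, col=0): c = -1.1200 + -0.4633i → escape time 5
(row=1, col=1): c = -0.6000 + -0.4633i → escape time 5
(row=1, col=2): c = -0.0800 + -0.4633i → escape time 5
(row=1, col=3): c = 0.4400 + -0.4633i → escape time 5
(row=2, col=0): c = -1.1200 + -0.9267i → escape time 3
(row=2, col=1): c = -0.6000 + -0.9267i → escape time 4
(row=2, col=2): c = -0.0800 + -0.9267i → escape time 5
(row=2, col=3): c = 0.4400 + -0.9267i → escape time 3
(row=3, col=0): c = -1.1200 + -1.3900i → escape time 2
(row=3, col=1): c = -0.6000 + -1.3900i → escape time 2
(row=3, col=2): c = -0.0800 + -1.3900i → escape time 2
(row=3, col=3): c = 0.4400 + -1.3900i → escape time 2

Answer: 5555
5555
3453
2222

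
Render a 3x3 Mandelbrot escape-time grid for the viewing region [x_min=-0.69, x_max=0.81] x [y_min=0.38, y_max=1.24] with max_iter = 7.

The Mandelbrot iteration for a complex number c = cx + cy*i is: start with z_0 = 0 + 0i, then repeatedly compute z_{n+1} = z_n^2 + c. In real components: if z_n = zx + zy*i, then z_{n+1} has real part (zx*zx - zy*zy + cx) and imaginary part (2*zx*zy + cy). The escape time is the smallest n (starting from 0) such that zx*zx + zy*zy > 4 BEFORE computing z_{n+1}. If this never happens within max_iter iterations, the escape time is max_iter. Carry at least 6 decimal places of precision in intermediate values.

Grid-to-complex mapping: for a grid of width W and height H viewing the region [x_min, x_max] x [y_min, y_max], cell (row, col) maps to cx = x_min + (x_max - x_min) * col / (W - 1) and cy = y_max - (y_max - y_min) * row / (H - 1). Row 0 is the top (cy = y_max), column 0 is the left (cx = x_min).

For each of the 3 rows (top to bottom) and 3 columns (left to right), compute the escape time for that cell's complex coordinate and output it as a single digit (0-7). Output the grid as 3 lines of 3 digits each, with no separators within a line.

(row=0, col=0): c = -0.6900 + 1.2400i → escape time 3
(row=0, col=1): c = 0.0600 + 1.2400i → escape time 2
(row=0, col=2): c = 0.8100 + 1.2400i → escape time 2
(row=1, col=0): c = -0.6900 + 0.8100i → escape time 4
(row=1, col=1): c = 0.0600 + 0.8100i → escape time 7
(row=1, col=2): c = 0.8100 + 0.8100i → escape time 2
(row=2, col=0): c = -0.6900 + 0.3800i → escape time 7
(row=2, col=1): c = 0.0600 + 0.3800i → escape time 7
(row=2, col=2): c = 0.8100 + 0.3800i → escape time 3

Answer: 322
472
773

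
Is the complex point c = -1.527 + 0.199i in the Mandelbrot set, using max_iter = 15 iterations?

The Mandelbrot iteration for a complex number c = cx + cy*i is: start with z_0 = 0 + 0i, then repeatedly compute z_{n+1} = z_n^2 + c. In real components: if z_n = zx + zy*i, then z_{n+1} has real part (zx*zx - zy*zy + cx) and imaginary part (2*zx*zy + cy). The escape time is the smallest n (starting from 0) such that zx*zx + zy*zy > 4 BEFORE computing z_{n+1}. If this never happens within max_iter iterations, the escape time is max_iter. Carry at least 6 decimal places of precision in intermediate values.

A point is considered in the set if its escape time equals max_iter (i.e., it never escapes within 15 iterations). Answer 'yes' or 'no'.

z_0 = 0 + 0i, c = -1.5270 + 0.1990i
Iter 1: z = -1.5270 + 0.1990i, |z|^2 = 2.3713
Iter 2: z = 0.7651 + -0.4087i, |z|^2 = 0.7525
Iter 3: z = -1.1087 + -0.4265i, |z|^2 = 1.4110
Iter 4: z = -0.4798 + 1.1446i, |z|^2 = 1.5404
Iter 5: z = -2.6070 + -0.8994i, |z|^2 = 7.6055
Escaped at iteration 5

Answer: no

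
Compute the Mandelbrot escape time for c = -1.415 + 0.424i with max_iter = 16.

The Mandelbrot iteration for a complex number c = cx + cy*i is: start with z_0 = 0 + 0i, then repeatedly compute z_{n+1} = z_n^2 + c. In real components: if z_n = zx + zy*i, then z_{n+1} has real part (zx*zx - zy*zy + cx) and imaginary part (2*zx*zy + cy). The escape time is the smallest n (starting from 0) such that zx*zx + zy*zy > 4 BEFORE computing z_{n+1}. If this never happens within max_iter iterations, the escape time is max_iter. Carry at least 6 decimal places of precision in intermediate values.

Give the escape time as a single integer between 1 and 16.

z_0 = 0 + 0i, c = -1.4150 + 0.4240i
Iter 1: z = -1.4150 + 0.4240i, |z|^2 = 2.1820
Iter 2: z = 0.4074 + -0.7759i, |z|^2 = 0.7681
Iter 3: z = -1.8510 + -0.2083i, |z|^2 = 3.4697
Iter 4: z = 1.9680 + 1.1951i, |z|^2 = 5.3012
Escaped at iteration 4

Answer: 4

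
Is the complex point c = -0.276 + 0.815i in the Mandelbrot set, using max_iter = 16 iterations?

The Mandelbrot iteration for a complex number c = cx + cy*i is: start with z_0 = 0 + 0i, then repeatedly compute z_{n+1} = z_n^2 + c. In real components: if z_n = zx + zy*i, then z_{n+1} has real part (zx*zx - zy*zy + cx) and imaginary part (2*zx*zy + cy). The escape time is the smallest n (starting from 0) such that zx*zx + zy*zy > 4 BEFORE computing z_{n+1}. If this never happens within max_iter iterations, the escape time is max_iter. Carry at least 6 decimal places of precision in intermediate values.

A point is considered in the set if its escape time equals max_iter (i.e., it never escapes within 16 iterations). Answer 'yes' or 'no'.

Answer: no

Derivation:
z_0 = 0 + 0i, c = -0.2760 + 0.8150i
Iter 1: z = -0.2760 + 0.8150i, |z|^2 = 0.7404
Iter 2: z = -0.8640 + 0.3651i, |z|^2 = 0.8799
Iter 3: z = 0.3373 + 0.1840i, |z|^2 = 0.1476
Iter 4: z = -0.1961 + 0.9391i, |z|^2 = 0.9204
Iter 5: z = -1.1195 + 0.4466i, |z|^2 = 1.4528
Iter 6: z = 0.7778 + -0.1850i, |z|^2 = 0.6393
Iter 7: z = 0.2948 + 0.5272i, |z|^2 = 0.3648
Iter 8: z = -0.4670 + 1.1258i, |z|^2 = 1.4855
Iter 9: z = -1.3254 + -0.2365i, |z|^2 = 1.8126
Iter 10: z = 1.4248 + 1.4418i, |z|^2 = 4.1088
Escaped at iteration 10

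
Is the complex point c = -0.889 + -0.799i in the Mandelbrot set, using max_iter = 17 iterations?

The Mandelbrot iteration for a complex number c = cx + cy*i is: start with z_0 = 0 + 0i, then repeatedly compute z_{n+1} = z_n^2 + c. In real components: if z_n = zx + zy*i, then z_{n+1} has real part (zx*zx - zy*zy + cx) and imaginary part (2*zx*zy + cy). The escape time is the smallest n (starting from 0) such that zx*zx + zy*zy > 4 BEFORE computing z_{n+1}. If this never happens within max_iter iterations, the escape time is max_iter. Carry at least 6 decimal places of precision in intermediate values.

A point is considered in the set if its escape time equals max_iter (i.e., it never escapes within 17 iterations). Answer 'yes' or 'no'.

Answer: no

Derivation:
z_0 = 0 + 0i, c = -0.8890 + -0.7990i
Iter 1: z = -0.8890 + -0.7990i, |z|^2 = 1.4287
Iter 2: z = -0.7371 + 0.6216i, |z|^2 = 0.9297
Iter 3: z = -0.7321 + -1.7154i, |z|^2 = 3.4785
Iter 4: z = -3.2955 + 1.7127i, |z|^2 = 13.7937
Escaped at iteration 4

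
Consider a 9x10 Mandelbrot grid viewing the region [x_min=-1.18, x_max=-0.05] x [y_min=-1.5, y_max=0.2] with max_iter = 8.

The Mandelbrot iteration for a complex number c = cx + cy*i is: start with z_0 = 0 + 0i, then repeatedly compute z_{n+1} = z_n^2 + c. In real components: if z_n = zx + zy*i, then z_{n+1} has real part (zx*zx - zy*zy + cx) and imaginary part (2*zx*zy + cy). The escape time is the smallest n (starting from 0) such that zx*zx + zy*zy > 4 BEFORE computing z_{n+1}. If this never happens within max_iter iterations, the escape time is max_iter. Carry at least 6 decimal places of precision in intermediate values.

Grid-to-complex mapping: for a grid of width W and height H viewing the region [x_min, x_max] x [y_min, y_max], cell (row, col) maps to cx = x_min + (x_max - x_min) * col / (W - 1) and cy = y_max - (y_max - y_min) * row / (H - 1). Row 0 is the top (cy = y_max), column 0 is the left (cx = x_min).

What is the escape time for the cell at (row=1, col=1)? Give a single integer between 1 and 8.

z_0 = 0 + 0i, c = -1.0387 + 0.0111i
Iter 1: z = -1.0387 + 0.0111i, |z|^2 = 1.0791
Iter 2: z = 0.0401 + -0.0120i, |z|^2 = 0.0018
Iter 3: z = -1.0373 + 0.0102i, |z|^2 = 1.0761
Iter 4: z = 0.0371 + -0.0099i, |z|^2 = 0.0015
Iter 5: z = -1.0375 + 0.0104i, |z|^2 = 1.0765
Iter 6: z = 0.0375 + -0.0104i, |z|^2 = 0.0015
Iter 7: z = -1.0375 + 0.0103i, |z|^2 = 1.0764

Answer: 8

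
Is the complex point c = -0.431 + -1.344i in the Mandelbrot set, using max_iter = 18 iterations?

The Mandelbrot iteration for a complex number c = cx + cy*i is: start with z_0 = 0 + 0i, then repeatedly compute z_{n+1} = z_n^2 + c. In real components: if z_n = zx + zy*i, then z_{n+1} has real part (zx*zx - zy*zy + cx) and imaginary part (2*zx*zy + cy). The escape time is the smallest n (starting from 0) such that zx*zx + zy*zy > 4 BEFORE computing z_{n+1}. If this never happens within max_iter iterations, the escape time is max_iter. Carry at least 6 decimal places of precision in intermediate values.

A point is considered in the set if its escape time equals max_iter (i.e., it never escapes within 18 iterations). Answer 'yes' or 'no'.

z_0 = 0 + 0i, c = -0.4310 + -1.3440i
Iter 1: z = -0.4310 + -1.3440i, |z|^2 = 1.9921
Iter 2: z = -2.0516 + -0.1855i, |z|^2 = 4.2434
Escaped at iteration 2

Answer: no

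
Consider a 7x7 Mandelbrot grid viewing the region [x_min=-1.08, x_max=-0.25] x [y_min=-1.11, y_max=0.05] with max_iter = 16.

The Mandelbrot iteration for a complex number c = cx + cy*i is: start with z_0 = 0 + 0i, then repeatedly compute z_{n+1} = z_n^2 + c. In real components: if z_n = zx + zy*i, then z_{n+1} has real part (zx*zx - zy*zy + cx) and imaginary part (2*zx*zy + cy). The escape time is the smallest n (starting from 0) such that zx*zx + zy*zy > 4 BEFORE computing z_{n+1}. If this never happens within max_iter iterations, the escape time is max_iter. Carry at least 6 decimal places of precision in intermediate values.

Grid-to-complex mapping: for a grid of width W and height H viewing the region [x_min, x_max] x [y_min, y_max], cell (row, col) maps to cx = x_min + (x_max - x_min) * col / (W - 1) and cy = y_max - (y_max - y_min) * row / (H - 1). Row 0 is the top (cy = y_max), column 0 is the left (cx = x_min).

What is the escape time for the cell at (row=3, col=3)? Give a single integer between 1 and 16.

z_0 = 0 + 0i, c = -0.6650 + -0.5300i
Iter 1: z = -0.6650 + -0.5300i, |z|^2 = 0.7231
Iter 2: z = -0.5037 + 0.1749i, |z|^2 = 0.2843
Iter 3: z = -0.4419 + -0.7062i, |z|^2 = 0.6940
Iter 4: z = -0.9684 + 0.0941i, |z|^2 = 0.9467
Iter 5: z = 0.2640 + -0.7123i, |z|^2 = 0.5771
Iter 6: z = -1.1027 + -0.9061i, |z|^2 = 2.0369
Iter 7: z = -0.2700 + 1.4683i, |z|^2 = 2.2287
Iter 8: z = -2.7479 + -1.3229i, |z|^2 = 9.3008
Escaped at iteration 8

Answer: 8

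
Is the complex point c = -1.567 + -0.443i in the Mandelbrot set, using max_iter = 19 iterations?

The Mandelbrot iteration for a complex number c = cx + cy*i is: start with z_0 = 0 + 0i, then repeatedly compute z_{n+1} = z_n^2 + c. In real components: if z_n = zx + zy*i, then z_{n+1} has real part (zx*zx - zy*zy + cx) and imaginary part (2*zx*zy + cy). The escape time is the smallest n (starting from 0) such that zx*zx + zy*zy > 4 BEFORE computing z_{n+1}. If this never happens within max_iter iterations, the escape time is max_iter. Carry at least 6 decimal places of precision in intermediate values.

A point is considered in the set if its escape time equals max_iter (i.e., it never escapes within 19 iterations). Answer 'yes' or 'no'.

z_0 = 0 + 0i, c = -1.5670 + -0.4430i
Iter 1: z = -1.5670 + -0.4430i, |z|^2 = 2.6517
Iter 2: z = 0.6922 + 0.9454i, |z|^2 = 1.3729
Iter 3: z = -1.9815 + 0.8658i, |z|^2 = 4.6761
Escaped at iteration 3

Answer: no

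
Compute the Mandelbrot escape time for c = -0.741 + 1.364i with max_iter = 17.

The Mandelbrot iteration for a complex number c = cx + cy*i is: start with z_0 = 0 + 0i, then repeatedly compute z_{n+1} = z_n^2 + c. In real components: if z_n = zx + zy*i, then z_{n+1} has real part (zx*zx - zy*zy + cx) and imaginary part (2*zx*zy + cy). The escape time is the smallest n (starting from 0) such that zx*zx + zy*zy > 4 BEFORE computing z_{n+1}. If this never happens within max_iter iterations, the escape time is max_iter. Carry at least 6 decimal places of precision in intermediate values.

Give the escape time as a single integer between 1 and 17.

Answer: 2

Derivation:
z_0 = 0 + 0i, c = -0.7410 + 1.3640i
Iter 1: z = -0.7410 + 1.3640i, |z|^2 = 2.4096
Iter 2: z = -2.0524 + -0.6574i, |z|^2 = 4.6446
Escaped at iteration 2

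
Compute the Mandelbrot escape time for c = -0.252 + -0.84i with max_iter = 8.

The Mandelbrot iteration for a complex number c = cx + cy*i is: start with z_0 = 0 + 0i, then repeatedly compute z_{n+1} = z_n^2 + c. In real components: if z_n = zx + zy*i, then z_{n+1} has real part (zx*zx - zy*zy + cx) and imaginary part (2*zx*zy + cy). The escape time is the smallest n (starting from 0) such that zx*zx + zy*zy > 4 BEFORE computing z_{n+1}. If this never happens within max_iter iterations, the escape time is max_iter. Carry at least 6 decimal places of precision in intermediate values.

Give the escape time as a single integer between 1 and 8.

z_0 = 0 + 0i, c = -0.2520 + -0.8400i
Iter 1: z = -0.2520 + -0.8400i, |z|^2 = 0.7691
Iter 2: z = -0.8941 + -0.4166i, |z|^2 = 0.9730
Iter 3: z = 0.3738 + -0.0950i, |z|^2 = 0.1488
Iter 4: z = -0.1213 + -0.9110i, |z|^2 = 0.8446
Iter 5: z = -1.0672 + -0.6190i, |z|^2 = 1.5221
Iter 6: z = 0.5037 + 0.4813i, |z|^2 = 0.4854
Iter 7: z = -0.2299 + -0.3551i, |z|^2 = 0.1789

Answer: 8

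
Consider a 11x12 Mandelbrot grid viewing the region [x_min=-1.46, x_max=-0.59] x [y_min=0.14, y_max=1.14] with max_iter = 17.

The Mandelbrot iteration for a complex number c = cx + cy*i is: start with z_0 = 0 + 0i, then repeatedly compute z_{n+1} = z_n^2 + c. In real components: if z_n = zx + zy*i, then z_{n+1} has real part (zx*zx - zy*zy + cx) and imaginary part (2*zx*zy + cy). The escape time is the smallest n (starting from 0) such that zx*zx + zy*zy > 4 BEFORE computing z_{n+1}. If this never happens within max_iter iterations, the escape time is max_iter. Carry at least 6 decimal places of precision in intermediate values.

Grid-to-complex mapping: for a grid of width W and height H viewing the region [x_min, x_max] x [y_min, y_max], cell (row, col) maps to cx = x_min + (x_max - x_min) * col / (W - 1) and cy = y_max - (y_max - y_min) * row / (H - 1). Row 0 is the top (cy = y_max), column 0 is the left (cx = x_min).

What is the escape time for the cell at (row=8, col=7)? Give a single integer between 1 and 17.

Answer: 7

Derivation:
z_0 = 0 + 0i, c = -0.8510 + 0.4127i
Iter 1: z = -0.8510 + 0.4127i, |z|^2 = 0.8945
Iter 2: z = -0.2971 + -0.2897i, |z|^2 = 0.1722
Iter 3: z = -0.8467 + 0.5849i, |z|^2 = 1.0589
Iter 4: z = -0.4763 + -0.5777i, |z|^2 = 0.5606
Iter 5: z = -0.9579 + 0.9631i, |z|^2 = 1.8450
Iter 6: z = -0.8609 + -1.4323i, |z|^2 = 2.7926
Iter 7: z = -2.1612 + 2.8789i, |z|^2 = 12.9586
Escaped at iteration 7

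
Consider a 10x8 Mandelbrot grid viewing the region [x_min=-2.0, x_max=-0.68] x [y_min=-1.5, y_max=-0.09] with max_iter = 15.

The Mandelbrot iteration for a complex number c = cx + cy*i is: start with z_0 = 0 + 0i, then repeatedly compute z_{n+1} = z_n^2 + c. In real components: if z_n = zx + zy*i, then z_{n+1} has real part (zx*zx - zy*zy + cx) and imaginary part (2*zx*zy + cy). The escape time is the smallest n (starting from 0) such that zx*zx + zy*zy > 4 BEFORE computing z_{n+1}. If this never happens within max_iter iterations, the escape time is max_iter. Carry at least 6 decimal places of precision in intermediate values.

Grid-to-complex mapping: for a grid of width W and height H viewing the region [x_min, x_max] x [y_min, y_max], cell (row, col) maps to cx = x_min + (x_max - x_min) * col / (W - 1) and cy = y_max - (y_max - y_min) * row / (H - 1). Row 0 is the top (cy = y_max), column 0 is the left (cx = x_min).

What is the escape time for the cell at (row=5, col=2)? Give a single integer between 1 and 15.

Answer: 1

Derivation:
z_0 = 0 + 0i, c = -1.7067 + -1.0971i
Iter 1: z = -1.7067 + -1.0971i, |z|^2 = 4.1164
Escaped at iteration 1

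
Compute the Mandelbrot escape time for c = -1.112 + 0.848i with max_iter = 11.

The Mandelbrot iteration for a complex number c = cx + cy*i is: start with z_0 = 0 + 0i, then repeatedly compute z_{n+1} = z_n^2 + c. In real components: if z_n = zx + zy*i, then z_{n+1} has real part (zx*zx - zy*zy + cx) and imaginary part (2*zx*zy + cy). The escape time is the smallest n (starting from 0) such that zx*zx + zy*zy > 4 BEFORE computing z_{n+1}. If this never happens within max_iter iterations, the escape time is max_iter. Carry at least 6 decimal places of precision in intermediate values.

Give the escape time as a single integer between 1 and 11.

z_0 = 0 + 0i, c = -1.1120 + 0.8480i
Iter 1: z = -1.1120 + 0.8480i, |z|^2 = 1.9556
Iter 2: z = -0.5946 + -1.0380i, |z|^2 = 1.4308
Iter 3: z = -1.8358 + 2.0822i, |z|^2 = 7.7061
Escaped at iteration 3

Answer: 3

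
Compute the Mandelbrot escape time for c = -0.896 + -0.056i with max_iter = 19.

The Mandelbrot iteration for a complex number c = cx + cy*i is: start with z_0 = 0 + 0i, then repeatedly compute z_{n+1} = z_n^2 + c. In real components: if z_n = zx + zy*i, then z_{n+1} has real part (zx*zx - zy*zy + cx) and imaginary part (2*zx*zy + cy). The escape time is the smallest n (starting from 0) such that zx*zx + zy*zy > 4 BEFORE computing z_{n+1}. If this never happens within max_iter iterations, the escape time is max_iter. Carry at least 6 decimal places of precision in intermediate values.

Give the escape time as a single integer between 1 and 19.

Answer: 19

Derivation:
z_0 = 0 + 0i, c = -0.8960 + -0.0560i
Iter 1: z = -0.8960 + -0.0560i, |z|^2 = 0.8060
Iter 2: z = -0.0963 + 0.0444i, |z|^2 = 0.0112
Iter 3: z = -0.8887 + -0.0645i, |z|^2 = 0.7939
Iter 4: z = -0.1104 + 0.0587i, |z|^2 = 0.0156
Iter 5: z = -0.8873 + -0.0690i, |z|^2 = 0.7920
Iter 6: z = -0.1135 + 0.0664i, |z|^2 = 0.0173
Iter 7: z = -0.8875 + -0.0711i, |z|^2 = 0.7927
Iter 8: z = -0.1134 + 0.0702i, |z|^2 = 0.0178
Iter 9: z = -0.8881 + -0.0719i, |z|^2 = 0.7938
Iter 10: z = -0.1125 + 0.0717i, |z|^2 = 0.0178
Iter 11: z = -0.8885 + -0.0721i, |z|^2 = 0.7946
Iter 12: z = -0.1118 + 0.0722i, |z|^2 = 0.0177
Iter 13: z = -0.8887 + -0.0721i, |z|^2 = 0.7950
Iter 14: z = -0.1114 + 0.0722i, |z|^2 = 0.0176
Iter 15: z = -0.8888 + -0.0721i, |z|^2 = 0.7952
Iter 16: z = -0.1112 + 0.0721i, |z|^2 = 0.0176
Iter 17: z = -0.8888 + -0.0720i, |z|^2 = 0.7952
Iter 18: z = -0.1112 + 0.0721i, |z|^2 = 0.0176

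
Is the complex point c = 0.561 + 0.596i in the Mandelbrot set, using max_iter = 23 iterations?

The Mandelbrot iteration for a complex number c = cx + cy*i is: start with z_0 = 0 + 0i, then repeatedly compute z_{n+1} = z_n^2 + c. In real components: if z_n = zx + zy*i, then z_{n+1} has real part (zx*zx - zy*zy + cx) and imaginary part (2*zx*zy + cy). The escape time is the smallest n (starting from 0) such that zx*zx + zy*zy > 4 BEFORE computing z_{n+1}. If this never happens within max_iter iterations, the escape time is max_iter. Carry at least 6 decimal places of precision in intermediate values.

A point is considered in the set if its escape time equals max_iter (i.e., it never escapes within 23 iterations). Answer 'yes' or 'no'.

z_0 = 0 + 0i, c = 0.5610 + 0.5960i
Iter 1: z = 0.5610 + 0.5960i, |z|^2 = 0.6699
Iter 2: z = 0.5205 + 1.2647i, |z|^2 = 1.8704
Iter 3: z = -0.7676 + 1.9126i, |z|^2 = 4.2471
Escaped at iteration 3

Answer: no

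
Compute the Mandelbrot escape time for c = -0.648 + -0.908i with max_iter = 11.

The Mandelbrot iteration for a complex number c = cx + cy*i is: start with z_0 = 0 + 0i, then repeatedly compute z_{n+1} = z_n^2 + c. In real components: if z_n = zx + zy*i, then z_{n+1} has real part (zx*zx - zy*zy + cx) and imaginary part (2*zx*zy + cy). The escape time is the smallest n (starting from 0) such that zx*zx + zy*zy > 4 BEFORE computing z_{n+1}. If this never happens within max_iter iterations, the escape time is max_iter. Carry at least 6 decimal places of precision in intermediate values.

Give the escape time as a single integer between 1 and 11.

z_0 = 0 + 0i, c = -0.6480 + -0.9080i
Iter 1: z = -0.6480 + -0.9080i, |z|^2 = 1.2444
Iter 2: z = -1.0526 + 0.2688i, |z|^2 = 1.1801
Iter 3: z = 0.3876 + -1.4738i, |z|^2 = 2.3223
Iter 4: z = -2.6698 + -2.0506i, |z|^2 = 11.3328
Escaped at iteration 4

Answer: 4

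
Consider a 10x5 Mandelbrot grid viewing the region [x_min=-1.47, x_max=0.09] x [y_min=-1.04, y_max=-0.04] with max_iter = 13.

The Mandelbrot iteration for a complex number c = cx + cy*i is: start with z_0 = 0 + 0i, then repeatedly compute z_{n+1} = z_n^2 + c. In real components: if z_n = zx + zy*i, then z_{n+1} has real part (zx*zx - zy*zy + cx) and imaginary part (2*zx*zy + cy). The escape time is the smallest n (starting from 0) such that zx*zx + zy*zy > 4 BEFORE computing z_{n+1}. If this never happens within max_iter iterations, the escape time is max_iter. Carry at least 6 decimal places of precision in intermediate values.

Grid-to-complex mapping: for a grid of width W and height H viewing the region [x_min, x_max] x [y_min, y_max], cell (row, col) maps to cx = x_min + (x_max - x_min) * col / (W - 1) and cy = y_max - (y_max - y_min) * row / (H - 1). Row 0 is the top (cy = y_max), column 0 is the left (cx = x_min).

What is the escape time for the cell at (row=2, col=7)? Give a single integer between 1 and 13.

Answer: 13

Derivation:
z_0 = 0 + 0i, c = -0.2567 + -0.5400i
Iter 1: z = -0.2567 + -0.5400i, |z|^2 = 0.3575
Iter 2: z = -0.4824 + -0.2628i, |z|^2 = 0.3018
Iter 3: z = -0.0930 + -0.2865i, |z|^2 = 0.0907
Iter 4: z = -0.3301 + -0.4867i, |z|^2 = 0.3458
Iter 5: z = -0.3846 + -0.2187i, |z|^2 = 0.1958
Iter 6: z = -0.1566 + -0.3718i, |z|^2 = 0.1627
Iter 7: z = -0.3704 + -0.4236i, |z|^2 = 0.3166
Iter 8: z = -0.2989 + -0.2263i, |z|^2 = 0.1405
Iter 9: z = -0.2185 + -0.4047i, |z|^2 = 0.2116
Iter 10: z = -0.3727 + -0.3631i, |z|^2 = 0.2708
Iter 11: z = -0.2496 + -0.2693i, |z|^2 = 0.1348
Iter 12: z = -0.2669 + -0.4056i, |z|^2 = 0.2357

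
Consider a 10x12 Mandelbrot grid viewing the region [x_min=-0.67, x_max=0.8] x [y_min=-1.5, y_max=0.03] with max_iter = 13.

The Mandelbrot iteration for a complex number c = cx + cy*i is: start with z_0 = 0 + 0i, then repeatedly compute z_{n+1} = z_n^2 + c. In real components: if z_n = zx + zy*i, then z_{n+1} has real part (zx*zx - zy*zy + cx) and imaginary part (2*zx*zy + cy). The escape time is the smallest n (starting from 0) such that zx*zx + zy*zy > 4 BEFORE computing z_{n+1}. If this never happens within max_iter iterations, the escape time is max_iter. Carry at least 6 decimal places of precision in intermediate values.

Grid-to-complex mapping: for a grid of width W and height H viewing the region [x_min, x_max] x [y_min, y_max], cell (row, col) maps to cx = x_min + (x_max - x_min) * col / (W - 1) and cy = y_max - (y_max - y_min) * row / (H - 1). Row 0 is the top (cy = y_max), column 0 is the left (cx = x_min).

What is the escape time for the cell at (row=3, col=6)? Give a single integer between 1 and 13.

z_0 = 0 + 0i, c = 0.3100 + -0.3873i
Iter 1: z = 0.3100 + -0.3873i, |z|^2 = 0.2461
Iter 2: z = 0.2561 + -0.6274i, |z|^2 = 0.4592
Iter 3: z = -0.0180 + -0.7086i, |z|^2 = 0.5025
Iter 4: z = -0.1918 + -0.3617i, |z|^2 = 0.1677
Iter 5: z = 0.2159 + -0.2485i, |z|^2 = 0.1084
Iter 6: z = 0.2949 + -0.4946i, |z|^2 = 0.3316
Iter 7: z = 0.1523 + -0.6790i, |z|^2 = 0.4842
Iter 8: z = -0.1278 + -0.5942i, |z|^2 = 0.3694
Iter 9: z = -0.0267 + -0.2354i, |z|^2 = 0.0561
Iter 10: z = 0.2553 + -0.3747i, |z|^2 = 0.2056
Iter 11: z = 0.2348 + -0.5786i, |z|^2 = 0.3899
Iter 12: z = 0.0303 + -0.6589i, |z|^2 = 0.4351

Answer: 13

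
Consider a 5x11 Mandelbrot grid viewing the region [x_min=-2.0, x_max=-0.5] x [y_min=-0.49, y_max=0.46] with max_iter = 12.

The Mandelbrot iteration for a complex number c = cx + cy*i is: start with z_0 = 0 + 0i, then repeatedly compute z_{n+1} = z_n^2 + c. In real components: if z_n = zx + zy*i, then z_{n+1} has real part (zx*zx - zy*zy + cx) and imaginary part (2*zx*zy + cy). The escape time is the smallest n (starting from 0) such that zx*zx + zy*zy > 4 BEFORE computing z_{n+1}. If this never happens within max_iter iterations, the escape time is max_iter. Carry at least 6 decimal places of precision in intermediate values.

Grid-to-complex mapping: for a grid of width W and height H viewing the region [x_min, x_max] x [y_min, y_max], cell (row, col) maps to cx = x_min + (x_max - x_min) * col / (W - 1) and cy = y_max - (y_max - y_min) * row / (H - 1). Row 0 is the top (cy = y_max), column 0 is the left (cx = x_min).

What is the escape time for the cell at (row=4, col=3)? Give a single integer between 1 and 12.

Answer: 12

Derivation:
z_0 = 0 + 0i, c = -0.8750 + 0.0800i
Iter 1: z = -0.8750 + 0.0800i, |z|^2 = 0.7720
Iter 2: z = -0.1158 + -0.0600i, |z|^2 = 0.0170
Iter 3: z = -0.8652 + 0.0939i, |z|^2 = 0.7574
Iter 4: z = -0.1353 + -0.0825i, |z|^2 = 0.0251
Iter 5: z = -0.8635 + 0.1023i, |z|^2 = 0.7561
Iter 6: z = -0.1398 + -0.0967i, |z|^2 = 0.0289
Iter 7: z = -0.8648 + 0.1070i, |z|^2 = 0.7593
Iter 8: z = -0.1386 + -0.1051i, |z|^2 = 0.0303
Iter 9: z = -0.8668 + 0.1091i, |z|^2 = 0.7633
Iter 10: z = -0.1355 + -0.1092i, |z|^2 = 0.0303
Iter 11: z = -0.8686 + 0.1096i, |z|^2 = 0.7664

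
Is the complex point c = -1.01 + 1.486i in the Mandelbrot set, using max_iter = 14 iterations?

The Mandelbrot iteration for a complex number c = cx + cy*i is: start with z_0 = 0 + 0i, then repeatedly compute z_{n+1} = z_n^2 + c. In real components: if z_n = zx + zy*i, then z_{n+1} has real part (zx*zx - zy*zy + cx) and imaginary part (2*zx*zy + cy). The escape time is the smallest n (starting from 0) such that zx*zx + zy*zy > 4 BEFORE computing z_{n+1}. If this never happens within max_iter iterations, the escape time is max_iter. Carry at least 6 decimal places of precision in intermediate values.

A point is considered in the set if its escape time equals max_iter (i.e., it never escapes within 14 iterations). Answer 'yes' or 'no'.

z_0 = 0 + 0i, c = -1.0100 + 1.4860i
Iter 1: z = -1.0100 + 1.4860i, |z|^2 = 3.2283
Iter 2: z = -2.1981 + -1.5157i, |z|^2 = 7.1290
Escaped at iteration 2

Answer: no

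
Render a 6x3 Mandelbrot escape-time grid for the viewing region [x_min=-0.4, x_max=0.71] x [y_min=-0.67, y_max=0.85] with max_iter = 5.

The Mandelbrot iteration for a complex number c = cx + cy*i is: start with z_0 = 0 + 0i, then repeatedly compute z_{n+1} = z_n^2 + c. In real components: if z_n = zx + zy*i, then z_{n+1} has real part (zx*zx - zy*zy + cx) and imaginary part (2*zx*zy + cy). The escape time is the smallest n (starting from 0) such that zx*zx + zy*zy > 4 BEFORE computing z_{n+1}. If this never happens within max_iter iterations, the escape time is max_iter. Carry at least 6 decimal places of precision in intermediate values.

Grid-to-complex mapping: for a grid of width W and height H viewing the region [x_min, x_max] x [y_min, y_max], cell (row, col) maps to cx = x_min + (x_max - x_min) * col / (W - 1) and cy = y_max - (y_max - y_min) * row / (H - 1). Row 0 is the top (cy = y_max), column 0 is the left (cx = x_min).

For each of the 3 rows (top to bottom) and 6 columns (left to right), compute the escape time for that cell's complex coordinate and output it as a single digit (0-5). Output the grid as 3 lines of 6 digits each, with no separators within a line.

(row=0, col=0): c = -0.4000 + 0.8500i → escape time 5
(row=0, col=1): c = -0.1780 + 0.8500i → escape time 5
(row=0, col=2): c = 0.0440 + 0.8500i → escape time 5
(row=0, col=3): c = 0.2660 + 0.8500i → escape time 4
(row=0, col=4): c = 0.4880 + 0.8500i → escape time 3
(row=0, col=5): c = 0.7100 + 0.8500i → escape time 2
(row=1, col=0): c = -0.4000 + 0.0900i → escape time 5
(row=1, col=1): c = -0.1780 + 0.0900i → escape time 5
(row=1, col=2): c = 0.0440 + 0.0900i → escape time 5
(row=1, col=3): c = 0.2660 + 0.0900i → escape time 5
(row=1, col=4): c = 0.4880 + 0.0900i → escape time 5
(row=1, col=5): c = 0.7100 + 0.0900i → escape time 3
(row=2, col=0): c = -0.4000 + -0.6700i → escape time 5
(row=2, col=1): c = -0.1780 + -0.6700i → escape time 5
(row=2, col=2): c = 0.0440 + -0.6700i → escape time 5
(row=2, col=3): c = 0.2660 + -0.6700i → escape time 5
(row=2, col=4): c = 0.4880 + -0.6700i → escape time 4
(row=2, col=5): c = 0.7100 + -0.6700i → escape time 3

Answer: 555432
555553
555543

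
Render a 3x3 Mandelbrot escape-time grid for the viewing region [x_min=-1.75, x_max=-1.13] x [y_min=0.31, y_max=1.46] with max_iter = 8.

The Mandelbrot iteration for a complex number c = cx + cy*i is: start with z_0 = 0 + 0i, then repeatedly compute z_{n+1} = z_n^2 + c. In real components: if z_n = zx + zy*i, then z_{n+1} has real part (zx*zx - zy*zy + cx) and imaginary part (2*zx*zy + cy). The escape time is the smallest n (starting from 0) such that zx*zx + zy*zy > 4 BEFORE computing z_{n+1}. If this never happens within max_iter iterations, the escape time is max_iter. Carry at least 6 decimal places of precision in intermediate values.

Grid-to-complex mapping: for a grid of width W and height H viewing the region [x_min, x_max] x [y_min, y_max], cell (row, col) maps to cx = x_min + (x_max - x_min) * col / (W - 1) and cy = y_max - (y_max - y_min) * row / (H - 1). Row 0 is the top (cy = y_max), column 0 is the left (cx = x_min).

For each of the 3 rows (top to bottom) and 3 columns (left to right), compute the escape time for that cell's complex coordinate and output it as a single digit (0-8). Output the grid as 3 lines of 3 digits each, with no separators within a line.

Answer: 112
233
458

Derivation:
(row=0, col=0): c = -1.7500 + 1.4600i → escape time 1
(row=0, col=1): c = -1.4400 + 1.4600i → escape time 1
(row=0, col=2): c = -1.1300 + 1.4600i → escape time 2
(row=1, col=0): c = -1.7500 + 0.8850i → escape time 2
(row=1, col=1): c = -1.4400 + 0.8850i → escape time 3
(row=1, col=2): c = -1.1300 + 0.8850i → escape time 3
(row=2, col=0): c = -1.7500 + 0.3100i → escape time 4
(row=2, col=1): c = -1.4400 + 0.3100i → escape time 5
(row=2, col=2): c = -1.1300 + 0.3100i → escape time 8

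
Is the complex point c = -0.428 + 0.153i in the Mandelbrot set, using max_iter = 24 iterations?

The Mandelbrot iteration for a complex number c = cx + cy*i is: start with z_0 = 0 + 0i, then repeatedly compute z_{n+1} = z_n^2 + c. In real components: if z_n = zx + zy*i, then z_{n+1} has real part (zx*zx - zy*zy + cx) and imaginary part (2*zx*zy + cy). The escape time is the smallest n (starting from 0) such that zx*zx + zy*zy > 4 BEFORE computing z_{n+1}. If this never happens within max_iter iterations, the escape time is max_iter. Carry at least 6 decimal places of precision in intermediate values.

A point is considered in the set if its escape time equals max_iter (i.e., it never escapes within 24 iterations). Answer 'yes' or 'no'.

Answer: yes

Derivation:
z_0 = 0 + 0i, c = -0.4280 + 0.1530i
Iter 1: z = -0.4280 + 0.1530i, |z|^2 = 0.2066
Iter 2: z = -0.2682 + 0.0220i, |z|^2 = 0.0724
Iter 3: z = -0.3565 + 0.1412i, |z|^2 = 0.1471
Iter 4: z = -0.3208 + 0.0523i, |z|^2 = 0.1057
Iter 5: z = -0.3278 + 0.1194i, |z|^2 = 0.1217
Iter 6: z = -0.3348 + 0.0747i, |z|^2 = 0.1177
Iter 7: z = -0.3215 + 0.1030i, |z|^2 = 0.1140
Iter 8: z = -0.3352 + 0.0868i, |z|^2 = 0.1199
Iter 9: z = -0.3231 + 0.0948i, |z|^2 = 0.1134
Iter 10: z = -0.3326 + 0.0917i, |z|^2 = 0.1190
Iter 11: z = -0.3258 + 0.0920i, |z|^2 = 0.1146
Iter 12: z = -0.3303 + 0.0931i, |z|^2 = 0.1178
Iter 13: z = -0.3276 + 0.0915i, |z|^2 = 0.1157
Iter 14: z = -0.3291 + 0.0930i, |z|^2 = 0.1170
Iter 15: z = -0.3284 + 0.0918i, |z|^2 = 0.1162
Iter 16: z = -0.3286 + 0.0927i, |z|^2 = 0.1166
Iter 17: z = -0.3286 + 0.0921i, |z|^2 = 0.1165
Iter 18: z = -0.3285 + 0.0925i, |z|^2 = 0.1165
Iter 19: z = -0.3287 + 0.0922i, |z|^2 = 0.1165
Iter 20: z = -0.3285 + 0.0924i, |z|^2 = 0.1164
Iter 21: z = -0.3286 + 0.0923i, |z|^2 = 0.1165
Iter 22: z = -0.3285 + 0.0923i, |z|^2 = 0.1165
Iter 23: z = -0.3286 + 0.0923i, |z|^2 = 0.1165
Did not escape in 24 iterations → in set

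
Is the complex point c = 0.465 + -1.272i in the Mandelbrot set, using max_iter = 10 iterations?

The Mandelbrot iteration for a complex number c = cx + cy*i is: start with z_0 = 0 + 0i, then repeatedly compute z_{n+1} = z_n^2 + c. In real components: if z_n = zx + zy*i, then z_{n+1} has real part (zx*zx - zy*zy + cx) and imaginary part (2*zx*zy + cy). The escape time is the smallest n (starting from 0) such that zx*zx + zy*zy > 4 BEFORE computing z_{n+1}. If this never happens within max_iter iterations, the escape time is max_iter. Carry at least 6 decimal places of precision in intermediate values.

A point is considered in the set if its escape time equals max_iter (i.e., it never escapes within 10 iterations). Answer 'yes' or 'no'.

z_0 = 0 + 0i, c = 0.4650 + -1.2720i
Iter 1: z = 0.4650 + -1.2720i, |z|^2 = 1.8342
Iter 2: z = -0.9368 + -2.4550i, |z|^2 = 6.9043
Escaped at iteration 2

Answer: no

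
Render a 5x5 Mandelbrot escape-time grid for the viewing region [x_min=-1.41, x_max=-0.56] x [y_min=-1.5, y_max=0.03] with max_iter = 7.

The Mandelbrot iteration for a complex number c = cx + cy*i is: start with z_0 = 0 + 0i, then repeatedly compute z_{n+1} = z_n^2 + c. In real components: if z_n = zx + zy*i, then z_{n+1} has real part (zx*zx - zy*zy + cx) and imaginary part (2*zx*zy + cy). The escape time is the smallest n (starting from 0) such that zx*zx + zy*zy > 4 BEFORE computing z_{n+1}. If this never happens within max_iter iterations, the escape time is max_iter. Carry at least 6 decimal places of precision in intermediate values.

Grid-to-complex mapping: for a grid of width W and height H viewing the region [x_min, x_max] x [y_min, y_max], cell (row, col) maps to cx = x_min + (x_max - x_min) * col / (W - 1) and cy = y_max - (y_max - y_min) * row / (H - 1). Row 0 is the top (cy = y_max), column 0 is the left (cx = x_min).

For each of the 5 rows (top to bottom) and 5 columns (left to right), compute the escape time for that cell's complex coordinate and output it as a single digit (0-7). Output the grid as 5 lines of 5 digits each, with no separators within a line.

Answer: 77777
57777
33446
23333
12222

Derivation:
(row=0, col=0): c = -1.4100 + 0.0300i → escape time 7
(row=0, col=1): c = -1.1975 + 0.0300i → escape time 7
(row=0, col=2): c = -0.9850 + 0.0300i → escape time 7
(row=0, col=3): c = -0.7725 + 0.0300i → escape time 7
(row=0, col=4): c = -0.5600 + 0.0300i → escape time 7
(row=1, col=0): c = -1.4100 + -0.3525i → escape time 5
(row=1, col=1): c = -1.1975 + -0.3525i → escape time 7
(row=1, col=2): c = -0.9850 + -0.3525i → escape time 7
(row=1, col=3): c = -0.7725 + -0.3525i → escape time 7
(row=1, col=4): c = -0.5600 + -0.3525i → escape time 7
(row=2, col=0): c = -1.4100 + -0.7350i → escape time 3
(row=2, col=1): c = -1.1975 + -0.7350i → escape time 3
(row=2, col=2): c = -0.9850 + -0.7350i → escape time 4
(row=2, col=3): c = -0.7725 + -0.7350i → escape time 4
(row=2, col=4): c = -0.5600 + -0.7350i → escape time 6
(row=3, col=0): c = -1.4100 + -1.1175i → escape time 2
(row=3, col=1): c = -1.1975 + -1.1175i → escape time 3
(row=3, col=2): c = -0.9850 + -1.1175i → escape time 3
(row=3, col=3): c = -0.7725 + -1.1175i → escape time 3
(row=3, col=4): c = -0.5600 + -1.1175i → escape time 3
(row=4, col=0): c = -1.4100 + -1.5000i → escape time 1
(row=4, col=1): c = -1.1975 + -1.5000i → escape time 2
(row=4, col=2): c = -0.9850 + -1.5000i → escape time 2
(row=4, col=3): c = -0.7725 + -1.5000i → escape time 2
(row=4, col=4): c = -0.5600 + -1.5000i → escape time 2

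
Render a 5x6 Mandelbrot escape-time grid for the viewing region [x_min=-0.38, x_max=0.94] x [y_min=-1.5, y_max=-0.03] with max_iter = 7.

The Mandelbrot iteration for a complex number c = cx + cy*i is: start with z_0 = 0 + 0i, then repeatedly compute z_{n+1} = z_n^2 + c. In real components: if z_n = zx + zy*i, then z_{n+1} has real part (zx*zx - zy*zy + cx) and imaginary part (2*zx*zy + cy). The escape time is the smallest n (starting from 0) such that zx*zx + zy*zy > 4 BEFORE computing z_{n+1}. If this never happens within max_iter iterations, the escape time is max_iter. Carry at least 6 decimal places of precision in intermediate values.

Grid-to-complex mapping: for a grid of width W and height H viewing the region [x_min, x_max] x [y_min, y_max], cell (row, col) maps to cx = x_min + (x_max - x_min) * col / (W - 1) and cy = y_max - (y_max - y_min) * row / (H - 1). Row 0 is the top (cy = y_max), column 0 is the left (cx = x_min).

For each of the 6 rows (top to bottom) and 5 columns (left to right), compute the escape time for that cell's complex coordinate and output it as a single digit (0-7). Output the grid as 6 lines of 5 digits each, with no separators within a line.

(row=0, col=0): c = -0.3800 + -0.0300i → escape time 7
(row=0, col=1): c = -0.0500 + -0.0300i → escape time 7
(row=0, col=2): c = 0.2800 + -0.0300i → escape time 7
(row=0, col=3): c = 0.6100 + -0.0300i → escape time 4
(row=0, col=4): c = 0.9400 + -0.0300i → escape time 3
(row=1, col=0): c = -0.3800 + -0.3240i → escape time 7
(row=1, col=1): c = -0.0500 + -0.3240i → escape time 7
(row=1, col=2): c = 0.2800 + -0.3240i → escape time 7
(row=1, col=3): c = 0.6100 + -0.3240i → escape time 4
(row=1, col=4): c = 0.9400 + -0.3240i → escape time 3
(row=2, col=0): c = -0.3800 + -0.6180i → escape time 7
(row=2, col=1): c = -0.0500 + -0.6180i → escape time 7
(row=2, col=2): c = 0.2800 + -0.6180i → escape time 7
(row=2, col=3): c = 0.6100 + -0.6180i → escape time 3
(row=2, col=4): c = 0.9400 + -0.6180i → escape time 2
(row=3, col=0): c = -0.3800 + -0.9120i → escape time 5
(row=3, col=1): c = -0.0500 + -0.9120i → escape time 7
(row=3, col=2): c = 0.2800 + -0.9120i → escape time 4
(row=3, col=3): c = 0.6100 + -0.9120i → escape time 2
(row=3, col=4): c = 0.9400 + -0.9120i → escape time 2
(row=4, col=0): c = -0.3800 + -1.2060i → escape time 3
(row=4, col=1): c = -0.0500 + -1.2060i → escape time 3
(row=4, col=2): c = 0.2800 + -1.2060i → escape time 2
(row=4, col=3): c = 0.6100 + -1.2060i → escape time 2
(row=4, col=4): c = 0.9400 + -1.2060i → escape time 2
(row=5, col=0): c = -0.3800 + -1.5000i → escape time 2
(row=5, col=1): c = -0.0500 + -1.5000i → escape time 2
(row=5, col=2): c = 0.2800 + -1.5000i → escape time 2
(row=5, col=3): c = 0.6100 + -1.5000i → escape time 2
(row=5, col=4): c = 0.9400 + -1.5000i → escape time 2

Answer: 77743
77743
77732
57422
33222
22222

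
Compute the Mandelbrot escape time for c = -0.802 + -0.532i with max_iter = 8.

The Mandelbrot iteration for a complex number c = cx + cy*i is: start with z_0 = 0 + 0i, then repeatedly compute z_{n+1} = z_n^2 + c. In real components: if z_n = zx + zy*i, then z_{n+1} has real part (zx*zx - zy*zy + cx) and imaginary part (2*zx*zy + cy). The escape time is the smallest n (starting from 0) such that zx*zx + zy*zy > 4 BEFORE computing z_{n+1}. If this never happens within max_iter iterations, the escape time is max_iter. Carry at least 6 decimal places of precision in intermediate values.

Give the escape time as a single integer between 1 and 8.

z_0 = 0 + 0i, c = -0.8020 + -0.5320i
Iter 1: z = -0.8020 + -0.5320i, |z|^2 = 0.9262
Iter 2: z = -0.4418 + 0.3213i, |z|^2 = 0.2985
Iter 3: z = -0.7100 + -0.8159i, |z|^2 = 1.1699
Iter 4: z = -0.9636 + 0.6267i, |z|^2 = 1.3213
Iter 5: z = -0.2663 + -1.7398i, |z|^2 = 3.0977
Iter 6: z = -3.7579 + 0.3945i, |z|^2 = 14.2777
Escaped at iteration 6

Answer: 6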